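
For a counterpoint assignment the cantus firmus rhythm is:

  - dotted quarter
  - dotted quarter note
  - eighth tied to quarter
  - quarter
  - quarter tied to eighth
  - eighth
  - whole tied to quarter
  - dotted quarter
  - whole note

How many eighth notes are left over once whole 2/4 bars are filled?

0

One bar of 2/4 = 4 eighth notes.
Working in eighth notes: dotted quarter = 3; dotted quarter note = 3; eighth tied to quarter (eighth + quarter) = 3; quarter = 2; quarter tied to eighth (quarter + eighth) = 3; eighth = 1; whole tied to quarter (whole + quarter) = 10; dotted quarter = 3; whole note = 8.
Altogether 3 + 3 + 3 + 2 + 3 + 1 + 10 + 3 + 8 = 36.
36 ÷ 4 = 9 complete bars with 0 eighth notes remaining.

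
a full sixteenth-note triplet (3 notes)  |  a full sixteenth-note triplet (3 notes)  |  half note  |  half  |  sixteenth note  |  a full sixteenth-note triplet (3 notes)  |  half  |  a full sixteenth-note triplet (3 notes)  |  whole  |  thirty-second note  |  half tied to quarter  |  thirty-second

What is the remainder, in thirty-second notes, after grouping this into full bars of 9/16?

16

One bar of 9/16 = 18 thirty-second notes.
In thirty-second notes: a full sixteenth-note triplet (3 notes) (three triplet sixteenths span one eighth) = 4; a full sixteenth-note triplet (3 notes) (three triplet sixteenths span one eighth) = 4; half note = 16; half = 16; sixteenth note = 2; a full sixteenth-note triplet (3 notes) (three triplet sixteenths span one eighth) = 4; half = 16; a full sixteenth-note triplet (3 notes) (three triplet sixteenths span one eighth) = 4; whole = 32; thirty-second note = 1; half tied to quarter (half + quarter) = 24; thirty-second = 1.
Altogether 4 + 4 + 16 + 16 + 2 + 4 + 16 + 4 + 32 + 1 + 24 + 1 = 124.
124 ÷ 18 = 6 complete bars with 16 thirty-second notes remaining.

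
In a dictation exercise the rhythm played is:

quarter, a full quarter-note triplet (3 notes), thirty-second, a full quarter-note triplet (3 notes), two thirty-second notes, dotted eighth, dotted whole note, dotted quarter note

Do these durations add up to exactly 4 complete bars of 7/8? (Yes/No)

One bar of 7/8 = 28 thirty-second notes, so 4 bars = 112.
In thirty-second notes: quarter = 8; a full quarter-note triplet (3 notes) (three triplet quarters span one half) = 16; thirty-second = 1; a full quarter-note triplet (3 notes) (three triplet quarters span one half) = 16; thirty-second note = 1; thirty-second note = 1; dotted eighth = 6; dotted whole note = 48; dotted quarter note = 12.
Sum: 8 + 16 + 1 + 16 + 1 + 1 + 6 + 48 + 12 = 109.
109 falls short of 112, so the answer is No.

No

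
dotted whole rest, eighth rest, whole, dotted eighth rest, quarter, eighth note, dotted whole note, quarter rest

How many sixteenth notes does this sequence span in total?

In sixteenth notes: dotted whole rest = 24; eighth rest = 2; whole = 16; dotted eighth rest = 3; quarter = 4; eighth note = 2; dotted whole note = 24; quarter rest = 4.
Total: 24 + 2 + 16 + 3 + 4 + 2 + 24 + 4 = 79 sixteenth notes.

79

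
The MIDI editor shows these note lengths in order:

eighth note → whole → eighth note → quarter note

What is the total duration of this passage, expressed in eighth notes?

12

Each duration in eighth notes: eighth note = 1; whole = 8; eighth note = 1; quarter note = 2.
Total: 1 + 8 + 1 + 2 = 12 eighth notes.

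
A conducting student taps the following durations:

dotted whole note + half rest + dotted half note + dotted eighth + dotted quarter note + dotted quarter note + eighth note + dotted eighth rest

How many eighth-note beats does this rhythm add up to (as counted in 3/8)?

32

One eighth-note beat = 2 sixteenth notes.
Express everything in sixteenth notes: dotted whole note = 24; half rest = 8; dotted half note = 12; dotted eighth = 3; dotted quarter note = 6; dotted quarter note = 6; eighth note = 2; dotted eighth rest = 3.
Total: 24 + 8 + 12 + 3 + 6 + 6 + 2 + 3 = 64.
64 ÷ 2 = 32 beats.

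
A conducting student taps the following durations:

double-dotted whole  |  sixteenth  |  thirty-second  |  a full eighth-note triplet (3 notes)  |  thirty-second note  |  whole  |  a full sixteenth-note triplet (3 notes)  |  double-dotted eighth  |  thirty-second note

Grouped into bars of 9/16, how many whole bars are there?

6

One bar of 9/16 = 18 thirty-second notes.
Express everything in thirty-second notes: double-dotted whole = 56; sixteenth = 2; thirty-second = 1; a full eighth-note triplet (3 notes) (three triplet eighths span one quarter) = 8; thirty-second note = 1; whole = 32; a full sixteenth-note triplet (3 notes) (three triplet sixteenths span one eighth) = 4; double-dotted eighth = 7; thirty-second note = 1.
Sum: 56 + 2 + 1 + 8 + 1 + 32 + 4 + 7 + 1 = 112.
112 ÷ 18 = 6 complete bars with 4 left over.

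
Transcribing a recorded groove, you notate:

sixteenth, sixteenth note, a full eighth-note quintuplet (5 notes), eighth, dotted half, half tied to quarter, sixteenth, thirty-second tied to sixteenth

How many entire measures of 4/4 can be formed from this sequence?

One bar of 4/4 = 32 thirty-second notes.
Working in thirty-second notes: sixteenth = 2; sixteenth note = 2; a full eighth-note quintuplet (5 notes) (five quintuplet eighths span one half) = 16; eighth = 4; dotted half = 24; half tied to quarter (half + quarter) = 24; sixteenth = 2; thirty-second tied to sixteenth (thirty-second + sixteenth) = 3.
Total: 2 + 2 + 16 + 4 + 24 + 24 + 2 + 3 = 77.
77 ÷ 32 = 2 complete bars with 13 left over.

2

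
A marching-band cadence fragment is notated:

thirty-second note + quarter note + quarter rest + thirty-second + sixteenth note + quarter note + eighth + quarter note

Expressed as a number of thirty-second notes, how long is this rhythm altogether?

40

Each duration in thirty-second notes: thirty-second note = 1; quarter note = 8; quarter rest = 8; thirty-second = 1; sixteenth note = 2; quarter note = 8; eighth = 4; quarter note = 8.
Sum: 1 + 8 + 8 + 1 + 2 + 8 + 4 + 8 = 40 thirty-second notes.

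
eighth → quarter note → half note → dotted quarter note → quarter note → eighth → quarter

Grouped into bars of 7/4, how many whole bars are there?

One bar of 7/4 = 14 eighth notes.
Express everything in eighth notes: eighth = 1; quarter note = 2; half note = 4; dotted quarter note = 3; quarter note = 2; eighth = 1; quarter = 2.
Sum: 1 + 2 + 4 + 3 + 2 + 1 + 2 = 15.
15 ÷ 14 = 1 complete bar with 1 left over.

1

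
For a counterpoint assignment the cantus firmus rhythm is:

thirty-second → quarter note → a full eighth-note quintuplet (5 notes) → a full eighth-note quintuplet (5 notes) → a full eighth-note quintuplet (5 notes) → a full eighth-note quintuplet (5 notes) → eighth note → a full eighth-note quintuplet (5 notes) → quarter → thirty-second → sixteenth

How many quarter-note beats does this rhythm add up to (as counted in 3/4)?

13

One quarter-note beat = 8 thirty-second notes.
Each duration in thirty-second notes: thirty-second = 1; quarter note = 8; a full eighth-note quintuplet (5 notes) (five quintuplet eighths span one half) = 16; a full eighth-note quintuplet (5 notes) (five quintuplet eighths span one half) = 16; a full eighth-note quintuplet (5 notes) (five quintuplet eighths span one half) = 16; a full eighth-note quintuplet (5 notes) (five quintuplet eighths span one half) = 16; eighth note = 4; a full eighth-note quintuplet (5 notes) (five quintuplet eighths span one half) = 16; quarter = 8; thirty-second = 1; sixteenth = 2.
Total: 1 + 8 + 16 + 16 + 16 + 16 + 4 + 16 + 8 + 1 + 2 = 104.
104 ÷ 8 = 13 beats.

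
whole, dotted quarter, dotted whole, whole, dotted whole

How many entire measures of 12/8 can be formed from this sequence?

3

One bar of 12/8 = 12 eighth notes.
Working in eighth notes: whole = 8; dotted quarter = 3; dotted whole = 12; whole = 8; dotted whole = 12.
Sum: 8 + 3 + 12 + 8 + 12 = 43.
43 ÷ 12 = 3 complete bars with 7 left over.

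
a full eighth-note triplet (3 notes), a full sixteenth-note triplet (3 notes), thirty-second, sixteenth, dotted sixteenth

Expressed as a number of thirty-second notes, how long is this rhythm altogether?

Convert each value to thirty-second notes: a full eighth-note triplet (3 notes) (three triplet eighths span one quarter) = 8; a full sixteenth-note triplet (3 notes) (three triplet sixteenths span one eighth) = 4; thirty-second = 1; sixteenth = 2; dotted sixteenth = 3.
Adding: 8 + 4 + 1 + 2 + 3 = 18 thirty-second notes.

18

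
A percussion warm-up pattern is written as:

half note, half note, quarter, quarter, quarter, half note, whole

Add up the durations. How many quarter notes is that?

13

Each duration in quarter notes: half note = 2; half note = 2; quarter = 1; quarter = 1; quarter = 1; half note = 2; whole = 4.
Total: 2 + 2 + 1 + 1 + 1 + 2 + 4 = 13 quarter notes.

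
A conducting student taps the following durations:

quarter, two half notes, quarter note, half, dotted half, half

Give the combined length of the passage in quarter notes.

13

Express everything in quarter notes: quarter = 1; half note = 2; half note = 2; quarter note = 1; half = 2; dotted half = 3; half = 2.
Total: 1 + 2 + 2 + 1 + 2 + 3 + 2 = 13 quarter notes.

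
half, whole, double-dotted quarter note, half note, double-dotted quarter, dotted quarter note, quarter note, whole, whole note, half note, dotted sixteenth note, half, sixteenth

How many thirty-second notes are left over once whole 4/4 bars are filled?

One bar of 4/4 = 32 thirty-second notes.
Express everything in thirty-second notes: half = 16; whole = 32; double-dotted quarter note = 14; half note = 16; double-dotted quarter = 14; dotted quarter note = 12; quarter note = 8; whole = 32; whole note = 32; half note = 16; dotted sixteenth note = 3; half = 16; sixteenth = 2.
Sum: 16 + 32 + 14 + 16 + 14 + 12 + 8 + 32 + 32 + 16 + 3 + 16 + 2 = 213.
213 ÷ 32 = 6 complete bars with 21 thirty-second notes remaining.

21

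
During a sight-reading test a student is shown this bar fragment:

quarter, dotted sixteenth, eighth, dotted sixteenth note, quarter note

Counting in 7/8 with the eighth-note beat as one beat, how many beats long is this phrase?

6.5

One eighth-note beat = 4 thirty-second notes.
Convert each value to thirty-second notes: quarter = 8; dotted sixteenth = 3; eighth = 4; dotted sixteenth note = 3; quarter note = 8.
Altogether 8 + 3 + 4 + 3 + 8 = 26.
26 ÷ 4 = 6.5 beats.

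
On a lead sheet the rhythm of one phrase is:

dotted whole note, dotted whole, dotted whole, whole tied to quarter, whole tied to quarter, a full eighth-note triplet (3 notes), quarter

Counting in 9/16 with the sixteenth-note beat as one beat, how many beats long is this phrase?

One sixteenth-note beat = 2 thirty-second notes.
In thirty-second notes: dotted whole note = 48; dotted whole = 48; dotted whole = 48; whole tied to quarter (whole + quarter) = 40; whole tied to quarter (whole + quarter) = 40; a full eighth-note triplet (3 notes) (three triplet eighths span one quarter) = 8; quarter = 8.
Adding: 48 + 48 + 48 + 40 + 40 + 8 + 8 = 240.
240 ÷ 2 = 120 beats.

120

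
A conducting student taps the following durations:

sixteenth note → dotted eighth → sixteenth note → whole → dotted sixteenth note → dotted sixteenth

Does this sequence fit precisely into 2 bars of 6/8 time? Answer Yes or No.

One bar of 6/8 = 24 thirty-second notes, so 2 bars = 48.
In thirty-second notes: sixteenth note = 2; dotted eighth = 6; sixteenth note = 2; whole = 32; dotted sixteenth note = 3; dotted sixteenth = 3.
Adding: 2 + 6 + 2 + 32 + 3 + 3 = 48.
48 equals 48, so the answer is Yes.

Yes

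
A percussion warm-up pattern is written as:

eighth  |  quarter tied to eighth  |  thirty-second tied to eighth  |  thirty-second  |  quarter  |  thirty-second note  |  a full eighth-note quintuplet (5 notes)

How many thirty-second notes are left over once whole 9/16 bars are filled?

One bar of 9/16 = 18 thirty-second notes.
Working in thirty-second notes: eighth = 4; quarter tied to eighth (quarter + eighth) = 12; thirty-second tied to eighth (thirty-second + eighth) = 5; thirty-second = 1; quarter = 8; thirty-second note = 1; a full eighth-note quintuplet (5 notes) (five quintuplet eighths span one half) = 16.
Total: 4 + 12 + 5 + 1 + 8 + 1 + 16 = 47.
47 ÷ 18 = 2 complete bars with 11 thirty-second notes remaining.

11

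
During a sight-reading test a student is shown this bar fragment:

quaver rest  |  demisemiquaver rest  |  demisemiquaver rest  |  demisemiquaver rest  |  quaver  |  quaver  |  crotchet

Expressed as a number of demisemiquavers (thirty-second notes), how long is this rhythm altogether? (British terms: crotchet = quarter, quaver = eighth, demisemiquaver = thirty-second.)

23

Convert each value to thirty-second notes: quaver rest = 4; demisemiquaver rest = 1; demisemiquaver rest = 1; demisemiquaver rest = 1; quaver = 4; quaver = 4; crotchet = 8.
Sum: 4 + 1 + 1 + 1 + 4 + 4 + 8 = 23 thirty-second notes.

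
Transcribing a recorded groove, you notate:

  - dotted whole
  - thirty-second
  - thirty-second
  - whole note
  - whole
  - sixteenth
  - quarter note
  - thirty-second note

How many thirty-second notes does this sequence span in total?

125

Convert each value to thirty-second notes: dotted whole = 48; thirty-second = 1; thirty-second = 1; whole note = 32; whole = 32; sixteenth = 2; quarter note = 8; thirty-second note = 1.
Total: 48 + 1 + 1 + 32 + 32 + 2 + 8 + 1 = 125 thirty-second notes.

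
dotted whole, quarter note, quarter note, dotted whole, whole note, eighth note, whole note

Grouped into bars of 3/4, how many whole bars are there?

7

One bar of 3/4 = 6 eighth notes.
Working in eighth notes: dotted whole = 12; quarter note = 2; quarter note = 2; dotted whole = 12; whole note = 8; eighth note = 1; whole note = 8.
Altogether 12 + 2 + 2 + 12 + 8 + 1 + 8 = 45.
45 ÷ 6 = 7 complete bars with 3 left over.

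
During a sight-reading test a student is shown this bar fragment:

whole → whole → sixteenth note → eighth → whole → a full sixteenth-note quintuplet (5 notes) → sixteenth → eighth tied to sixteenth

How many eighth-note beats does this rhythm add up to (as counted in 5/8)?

29.5

One eighth-note beat = 2 sixteenth notes.
Working in sixteenth notes: whole = 16; whole = 16; sixteenth note = 1; eighth = 2; whole = 16; a full sixteenth-note quintuplet (5 notes) (five quintuplet sixteenths span one quarter) = 4; sixteenth = 1; eighth tied to sixteenth (eighth + sixteenth) = 3.
Altogether 16 + 16 + 1 + 2 + 16 + 4 + 1 + 3 = 59.
59 ÷ 2 = 29.5 beats.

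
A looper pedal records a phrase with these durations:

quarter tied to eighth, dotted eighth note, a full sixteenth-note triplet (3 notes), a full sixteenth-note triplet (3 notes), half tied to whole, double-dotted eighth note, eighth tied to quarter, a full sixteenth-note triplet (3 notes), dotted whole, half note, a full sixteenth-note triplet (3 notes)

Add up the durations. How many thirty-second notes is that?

165

Each duration in thirty-second notes: quarter tied to eighth (quarter + eighth) = 12; dotted eighth note = 6; a full sixteenth-note triplet (3 notes) (three triplet sixteenths span one eighth) = 4; a full sixteenth-note triplet (3 notes) (three triplet sixteenths span one eighth) = 4; half tied to whole (half + whole) = 48; double-dotted eighth note = 7; eighth tied to quarter (eighth + quarter) = 12; a full sixteenth-note triplet (3 notes) (three triplet sixteenths span one eighth) = 4; dotted whole = 48; half note = 16; a full sixteenth-note triplet (3 notes) (three triplet sixteenths span one eighth) = 4.
Sum: 12 + 6 + 4 + 4 + 48 + 7 + 12 + 4 + 48 + 16 + 4 = 165 thirty-second notes.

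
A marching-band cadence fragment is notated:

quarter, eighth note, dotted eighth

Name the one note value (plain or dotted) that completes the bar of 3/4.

dotted eighth note

The bar of 3/4 = 12 sixteenth notes.
In sixteenth notes: quarter = 4; eighth note = 2; dotted eighth = 3.
Altogether 4 + 2 + 3 = 9.
Remaining: 12 − 9 = 3 sixteenth notes, which is a dotted eighth note.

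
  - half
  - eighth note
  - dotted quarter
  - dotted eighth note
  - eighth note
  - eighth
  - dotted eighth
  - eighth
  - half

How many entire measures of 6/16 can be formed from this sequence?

6

One bar of 6/16 = 6 sixteenth notes.
Working in sixteenth notes: half = 8; eighth note = 2; dotted quarter = 6; dotted eighth note = 3; eighth note = 2; eighth = 2; dotted eighth = 3; eighth = 2; half = 8.
Sum: 8 + 2 + 6 + 3 + 2 + 2 + 3 + 2 + 8 = 36.
36 ÷ 6 = 6 complete bars with 0 left over.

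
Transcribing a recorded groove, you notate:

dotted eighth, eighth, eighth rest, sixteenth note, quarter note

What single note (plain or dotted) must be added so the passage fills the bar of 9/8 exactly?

dotted quarter note

The bar of 9/8 = 18 sixteenth notes.
In sixteenth notes: dotted eighth = 3; eighth = 2; eighth rest = 2; sixteenth note = 1; quarter note = 4.
Altogether 3 + 2 + 2 + 1 + 4 = 12.
Remaining: 18 − 12 = 6 sixteenth notes, which is a dotted quarter note.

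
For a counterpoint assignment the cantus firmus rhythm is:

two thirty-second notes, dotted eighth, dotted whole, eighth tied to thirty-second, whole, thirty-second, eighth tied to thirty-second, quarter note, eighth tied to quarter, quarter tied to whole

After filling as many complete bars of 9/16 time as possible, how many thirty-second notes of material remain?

15

One bar of 9/16 = 18 thirty-second notes.
Express everything in thirty-second notes: thirty-second note = 1; thirty-second note = 1; dotted eighth = 6; dotted whole = 48; eighth tied to thirty-second (eighth + thirty-second) = 5; whole = 32; thirty-second = 1; eighth tied to thirty-second (eighth + thirty-second) = 5; quarter note = 8; eighth tied to quarter (eighth + quarter) = 12; quarter tied to whole (quarter + whole) = 40.
Total: 1 + 1 + 6 + 48 + 5 + 32 + 1 + 5 + 8 + 12 + 40 = 159.
159 ÷ 18 = 8 complete bars with 15 thirty-second notes remaining.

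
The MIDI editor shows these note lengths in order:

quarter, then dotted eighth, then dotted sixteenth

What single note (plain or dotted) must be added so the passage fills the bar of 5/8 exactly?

The bar of 5/8 = 20 thirty-second notes.
Each duration in thirty-second notes: quarter = 8; dotted eighth = 6; dotted sixteenth = 3.
Total: 8 + 6 + 3 = 17.
Remaining: 20 − 17 = 3 thirty-second notes, which is a dotted sixteenth note.

dotted sixteenth note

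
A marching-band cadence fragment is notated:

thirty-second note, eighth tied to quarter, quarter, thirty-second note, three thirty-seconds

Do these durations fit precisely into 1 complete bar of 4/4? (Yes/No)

One bar of 4/4 = 32 thirty-second notes.
Each duration in thirty-second notes: thirty-second note = 1; eighth tied to quarter (eighth + quarter) = 12; quarter = 8; thirty-second note = 1; thirty-second = 1; thirty-second = 1; thirty-second = 1.
Altogether 1 + 12 + 8 + 1 + 1 + 1 + 1 = 25.
25 falls short of 32, so the answer is No.

No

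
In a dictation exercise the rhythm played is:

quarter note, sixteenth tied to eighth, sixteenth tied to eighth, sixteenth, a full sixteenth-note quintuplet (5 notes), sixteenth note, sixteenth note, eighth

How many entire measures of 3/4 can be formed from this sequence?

1

One bar of 3/4 = 12 sixteenth notes.
Convert each value to sixteenth notes: quarter note = 4; sixteenth tied to eighth (sixteenth + eighth) = 3; sixteenth tied to eighth (sixteenth + eighth) = 3; sixteenth = 1; a full sixteenth-note quintuplet (5 notes) (five quintuplet sixteenths span one quarter) = 4; sixteenth note = 1; sixteenth note = 1; eighth = 2.
Sum: 4 + 3 + 3 + 1 + 4 + 1 + 1 + 2 = 19.
19 ÷ 12 = 1 complete bar with 7 left over.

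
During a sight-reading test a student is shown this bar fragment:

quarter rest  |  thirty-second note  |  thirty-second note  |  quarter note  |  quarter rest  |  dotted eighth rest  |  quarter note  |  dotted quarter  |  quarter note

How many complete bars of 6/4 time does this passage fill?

1

One bar of 6/4 = 48 thirty-second notes.
In thirty-second notes: quarter rest = 8; thirty-second note = 1; thirty-second note = 1; quarter note = 8; quarter rest = 8; dotted eighth rest = 6; quarter note = 8; dotted quarter = 12; quarter note = 8.
Sum: 8 + 1 + 1 + 8 + 8 + 6 + 8 + 12 + 8 = 60.
60 ÷ 48 = 1 complete bar with 12 left over.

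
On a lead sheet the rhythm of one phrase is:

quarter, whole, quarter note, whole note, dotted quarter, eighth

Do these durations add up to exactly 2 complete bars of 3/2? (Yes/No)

One bar of 3/2 = 12 eighth notes, so 2 bars = 24.
In eighth notes: quarter = 2; whole = 8; quarter note = 2; whole note = 8; dotted quarter = 3; eighth = 1.
Altogether 2 + 8 + 2 + 8 + 3 + 1 = 24.
24 equals 24, so the answer is Yes.

Yes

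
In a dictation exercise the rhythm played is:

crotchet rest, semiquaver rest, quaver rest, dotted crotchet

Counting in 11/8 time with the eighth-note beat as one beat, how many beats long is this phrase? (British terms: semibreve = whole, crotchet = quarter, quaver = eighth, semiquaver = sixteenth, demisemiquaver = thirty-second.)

6.5

One eighth-note beat = 2 sixteenth notes.
Each duration in sixteenth notes: crotchet rest = 4; semiquaver rest = 1; quaver rest = 2; dotted crotchet = 6.
Sum: 4 + 1 + 2 + 6 = 13.
13 ÷ 2 = 6.5 beats.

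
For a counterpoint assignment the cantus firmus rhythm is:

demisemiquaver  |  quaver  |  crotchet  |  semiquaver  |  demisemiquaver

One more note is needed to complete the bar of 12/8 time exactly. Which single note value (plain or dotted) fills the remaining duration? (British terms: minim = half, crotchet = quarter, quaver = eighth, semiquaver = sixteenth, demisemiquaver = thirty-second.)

whole note

The bar of 12/8 = 48 thirty-second notes.
In thirty-second notes: demisemiquaver = 1; quaver = 4; crotchet = 8; semiquaver = 2; demisemiquaver = 1.
Total: 1 + 4 + 8 + 2 + 1 = 16.
Remaining: 48 − 16 = 32 thirty-second notes, which is a whole note.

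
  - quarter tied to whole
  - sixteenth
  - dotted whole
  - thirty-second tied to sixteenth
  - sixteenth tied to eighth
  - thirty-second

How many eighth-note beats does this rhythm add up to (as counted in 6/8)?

One eighth-note beat = 4 thirty-second notes.
Express everything in thirty-second notes: quarter tied to whole (quarter + whole) = 40; sixteenth = 2; dotted whole = 48; thirty-second tied to sixteenth (thirty-second + sixteenth) = 3; sixteenth tied to eighth (sixteenth + eighth) = 6; thirty-second = 1.
Total: 40 + 2 + 48 + 3 + 6 + 1 = 100.
100 ÷ 4 = 25 beats.

25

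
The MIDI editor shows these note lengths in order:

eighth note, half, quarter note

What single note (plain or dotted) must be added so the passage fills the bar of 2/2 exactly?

The bar of 2/2 = 8 eighth notes.
Express everything in eighth notes: eighth note = 1; half = 4; quarter note = 2.
Altogether 1 + 4 + 2 = 7.
Remaining: 8 − 7 = 1 eighth note, which is a eighth note.

eighth note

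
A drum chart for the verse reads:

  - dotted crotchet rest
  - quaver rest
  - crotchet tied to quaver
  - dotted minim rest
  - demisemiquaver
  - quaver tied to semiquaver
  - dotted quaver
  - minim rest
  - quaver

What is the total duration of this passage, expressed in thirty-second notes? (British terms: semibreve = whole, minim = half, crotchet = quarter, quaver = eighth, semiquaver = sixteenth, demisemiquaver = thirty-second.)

85

Working in thirty-second notes: dotted crotchet rest = 12; quaver rest = 4; crotchet tied to quaver (crotchet + quaver) = 12; dotted minim rest = 24; demisemiquaver = 1; quaver tied to semiquaver (quaver + semiquaver) = 6; dotted quaver = 6; minim rest = 16; quaver = 4.
Sum: 12 + 4 + 12 + 24 + 1 + 6 + 6 + 16 + 4 = 85 thirty-second notes.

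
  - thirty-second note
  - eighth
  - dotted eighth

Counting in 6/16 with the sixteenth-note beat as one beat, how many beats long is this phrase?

One sixteenth-note beat = 2 thirty-second notes.
In thirty-second notes: thirty-second note = 1; eighth = 4; dotted eighth = 6.
Altogether 1 + 4 + 6 = 11.
11 ÷ 2 = 5.5 beats.

5.5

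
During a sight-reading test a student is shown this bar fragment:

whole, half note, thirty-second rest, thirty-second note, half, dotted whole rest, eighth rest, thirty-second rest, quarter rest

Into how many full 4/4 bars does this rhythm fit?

3

One bar of 4/4 = 32 thirty-second notes.
Working in thirty-second notes: whole = 32; half note = 16; thirty-second rest = 1; thirty-second note = 1; half = 16; dotted whole rest = 48; eighth rest = 4; thirty-second rest = 1; quarter rest = 8.
Altogether 32 + 16 + 1 + 1 + 16 + 48 + 4 + 1 + 8 = 127.
127 ÷ 32 = 3 complete bars with 31 left over.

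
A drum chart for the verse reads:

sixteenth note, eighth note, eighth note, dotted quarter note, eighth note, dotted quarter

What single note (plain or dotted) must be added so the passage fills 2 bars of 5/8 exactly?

2 bars of 5/8 = 20 sixteenth notes.
In sixteenth notes: sixteenth note = 1; eighth note = 2; eighth note = 2; dotted quarter note = 6; eighth note = 2; dotted quarter = 6.
Altogether 1 + 2 + 2 + 6 + 2 + 6 = 19.
Remaining: 20 − 19 = 1 sixteenth note, which is a sixteenth note.

sixteenth note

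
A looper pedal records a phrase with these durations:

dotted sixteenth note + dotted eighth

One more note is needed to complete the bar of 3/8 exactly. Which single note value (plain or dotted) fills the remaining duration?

The bar of 3/8 = 12 thirty-second notes.
Convert each value to thirty-second notes: dotted sixteenth note = 3; dotted eighth = 6.
Sum: 3 + 6 = 9.
Remaining: 12 − 9 = 3 thirty-second notes, which is a dotted sixteenth note.

dotted sixteenth note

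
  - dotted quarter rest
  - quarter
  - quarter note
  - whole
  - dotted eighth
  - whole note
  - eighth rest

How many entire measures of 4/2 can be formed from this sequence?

1

One bar of 4/2 = 32 sixteenth notes.
In sixteenth notes: dotted quarter rest = 6; quarter = 4; quarter note = 4; whole = 16; dotted eighth = 3; whole note = 16; eighth rest = 2.
Adding: 6 + 4 + 4 + 16 + 3 + 16 + 2 = 51.
51 ÷ 32 = 1 complete bar with 19 left over.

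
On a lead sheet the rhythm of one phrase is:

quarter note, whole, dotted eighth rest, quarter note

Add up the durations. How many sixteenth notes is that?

27

Each duration in sixteenth notes: quarter note = 4; whole = 16; dotted eighth rest = 3; quarter note = 4.
Total: 4 + 16 + 3 + 4 = 27 sixteenth notes.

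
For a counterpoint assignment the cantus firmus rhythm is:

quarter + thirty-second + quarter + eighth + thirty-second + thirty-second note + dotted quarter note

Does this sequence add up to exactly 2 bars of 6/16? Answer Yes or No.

One bar of 6/16 = 12 thirty-second notes, so 2 bars = 24.
Express everything in thirty-second notes: quarter = 8; thirty-second = 1; quarter = 8; eighth = 4; thirty-second = 1; thirty-second note = 1; dotted quarter note = 12.
Adding: 8 + 1 + 8 + 4 + 1 + 1 + 12 = 35.
35 exceeds 24, so the answer is No.

No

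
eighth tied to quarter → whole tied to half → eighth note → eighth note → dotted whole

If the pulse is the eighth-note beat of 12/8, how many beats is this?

One eighth-note beat = 2 sixteenth notes.
Each duration in sixteenth notes: eighth tied to quarter (eighth + quarter) = 6; whole tied to half (whole + half) = 24; eighth note = 2; eighth note = 2; dotted whole = 24.
Altogether 6 + 24 + 2 + 2 + 24 = 58.
58 ÷ 2 = 29 beats.

29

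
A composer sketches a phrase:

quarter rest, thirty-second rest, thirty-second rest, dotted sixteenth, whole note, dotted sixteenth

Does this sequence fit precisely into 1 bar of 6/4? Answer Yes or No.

Yes

One bar of 6/4 = 48 thirty-second notes.
Express everything in thirty-second notes: quarter rest = 8; thirty-second rest = 1; thirty-second rest = 1; dotted sixteenth = 3; whole note = 32; dotted sixteenth = 3.
Adding: 8 + 1 + 1 + 3 + 32 + 3 = 48.
48 equals 48, so the answer is Yes.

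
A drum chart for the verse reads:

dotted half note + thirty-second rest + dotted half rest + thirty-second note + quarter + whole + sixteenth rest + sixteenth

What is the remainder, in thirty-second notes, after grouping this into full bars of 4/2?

30

One bar of 4/2 = 64 thirty-second notes.
Convert each value to thirty-second notes: dotted half note = 24; thirty-second rest = 1; dotted half rest = 24; thirty-second note = 1; quarter = 8; whole = 32; sixteenth rest = 2; sixteenth = 2.
Adding: 24 + 1 + 24 + 1 + 8 + 32 + 2 + 2 = 94.
94 ÷ 64 = 1 complete bar with 30 thirty-second notes remaining.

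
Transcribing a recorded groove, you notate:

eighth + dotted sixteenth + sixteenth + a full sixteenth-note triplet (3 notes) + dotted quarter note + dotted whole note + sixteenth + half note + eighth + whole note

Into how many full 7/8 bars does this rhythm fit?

One bar of 7/8 = 28 thirty-second notes.
In thirty-second notes: eighth = 4; dotted sixteenth = 3; sixteenth = 2; a full sixteenth-note triplet (3 notes) (three triplet sixteenths span one eighth) = 4; dotted quarter note = 12; dotted whole note = 48; sixteenth = 2; half note = 16; eighth = 4; whole note = 32.
Sum: 4 + 3 + 2 + 4 + 12 + 48 + 2 + 16 + 4 + 32 = 127.
127 ÷ 28 = 4 complete bars with 15 left over.

4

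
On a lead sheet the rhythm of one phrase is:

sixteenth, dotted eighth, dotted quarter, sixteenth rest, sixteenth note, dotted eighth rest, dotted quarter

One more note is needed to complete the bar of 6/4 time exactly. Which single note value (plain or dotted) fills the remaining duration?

dotted eighth note

The bar of 6/4 = 24 sixteenth notes.
Working in sixteenth notes: sixteenth = 1; dotted eighth = 3; dotted quarter = 6; sixteenth rest = 1; sixteenth note = 1; dotted eighth rest = 3; dotted quarter = 6.
Total: 1 + 3 + 6 + 1 + 1 + 3 + 6 = 21.
Remaining: 24 − 21 = 3 sixteenth notes, which is a dotted eighth note.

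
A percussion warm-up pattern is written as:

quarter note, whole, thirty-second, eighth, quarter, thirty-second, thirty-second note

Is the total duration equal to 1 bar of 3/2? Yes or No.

One bar of 3/2 = 48 thirty-second notes.
Each duration in thirty-second notes: quarter note = 8; whole = 32; thirty-second = 1; eighth = 4; quarter = 8; thirty-second = 1; thirty-second note = 1.
Altogether 8 + 32 + 1 + 4 + 8 + 1 + 1 = 55.
55 exceeds 48, so the answer is No.

No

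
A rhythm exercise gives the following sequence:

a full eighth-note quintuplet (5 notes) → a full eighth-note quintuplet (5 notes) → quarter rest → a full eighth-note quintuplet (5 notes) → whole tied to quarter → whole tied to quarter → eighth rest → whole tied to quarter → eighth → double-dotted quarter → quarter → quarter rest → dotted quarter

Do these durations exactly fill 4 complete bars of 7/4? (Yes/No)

One bar of 7/4 = 28 sixteenth notes, so 4 bars = 112.
In sixteenth notes: a full eighth-note quintuplet (5 notes) (five quintuplet eighths span one half) = 8; a full eighth-note quintuplet (5 notes) (five quintuplet eighths span one half) = 8; quarter rest = 4; a full eighth-note quintuplet (5 notes) (five quintuplet eighths span one half) = 8; whole tied to quarter (whole + quarter) = 20; whole tied to quarter (whole + quarter) = 20; eighth rest = 2; whole tied to quarter (whole + quarter) = 20; eighth = 2; double-dotted quarter = 7; quarter = 4; quarter rest = 4; dotted quarter = 6.
Altogether 8 + 8 + 4 + 8 + 20 + 20 + 2 + 20 + 2 + 7 + 4 + 4 + 6 = 113.
113 exceeds 112, so the answer is No.

No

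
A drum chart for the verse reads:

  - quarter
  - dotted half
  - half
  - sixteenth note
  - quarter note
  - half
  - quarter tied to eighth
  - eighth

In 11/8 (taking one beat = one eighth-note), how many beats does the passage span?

22.5

One eighth-note beat = 2 sixteenth notes.
Each duration in sixteenth notes: quarter = 4; dotted half = 12; half = 8; sixteenth note = 1; quarter note = 4; half = 8; quarter tied to eighth (quarter + eighth) = 6; eighth = 2.
Adding: 4 + 12 + 8 + 1 + 4 + 8 + 6 + 2 = 45.
45 ÷ 2 = 22.5 beats.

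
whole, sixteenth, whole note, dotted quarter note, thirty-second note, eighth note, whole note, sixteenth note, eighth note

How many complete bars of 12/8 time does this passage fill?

One bar of 12/8 = 48 thirty-second notes.
Each duration in thirty-second notes: whole = 32; sixteenth = 2; whole note = 32; dotted quarter note = 12; thirty-second note = 1; eighth note = 4; whole note = 32; sixteenth note = 2; eighth note = 4.
Sum: 32 + 2 + 32 + 12 + 1 + 4 + 32 + 2 + 4 = 121.
121 ÷ 48 = 2 complete bars with 25 left over.

2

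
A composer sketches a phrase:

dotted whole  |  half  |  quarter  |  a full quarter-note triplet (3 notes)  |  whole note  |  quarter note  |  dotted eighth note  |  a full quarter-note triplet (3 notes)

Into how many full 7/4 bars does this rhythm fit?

2

One bar of 7/4 = 28 sixteenth notes.
In sixteenth notes: dotted whole = 24; half = 8; quarter = 4; a full quarter-note triplet (3 notes) (three triplet quarters span one half) = 8; whole note = 16; quarter note = 4; dotted eighth note = 3; a full quarter-note triplet (3 notes) (three triplet quarters span one half) = 8.
Total: 24 + 8 + 4 + 8 + 16 + 4 + 3 + 8 = 75.
75 ÷ 28 = 2 complete bars with 19 left over.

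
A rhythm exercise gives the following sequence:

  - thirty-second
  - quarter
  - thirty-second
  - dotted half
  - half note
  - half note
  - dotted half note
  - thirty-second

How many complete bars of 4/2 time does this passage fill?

One bar of 4/2 = 64 thirty-second notes.
Each duration in thirty-second notes: thirty-second = 1; quarter = 8; thirty-second = 1; dotted half = 24; half note = 16; half note = 16; dotted half note = 24; thirty-second = 1.
Total: 1 + 8 + 1 + 24 + 16 + 16 + 24 + 1 = 91.
91 ÷ 64 = 1 complete bar with 27 left over.

1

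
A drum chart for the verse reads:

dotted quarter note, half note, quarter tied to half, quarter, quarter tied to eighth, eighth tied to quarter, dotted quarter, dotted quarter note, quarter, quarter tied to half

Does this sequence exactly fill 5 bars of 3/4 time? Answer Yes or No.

One bar of 3/4 = 6 eighth notes, so 5 bars = 30.
In eighth notes: dotted quarter note = 3; half note = 4; quarter tied to half (quarter + half) = 6; quarter = 2; quarter tied to eighth (quarter + eighth) = 3; eighth tied to quarter (eighth + quarter) = 3; dotted quarter = 3; dotted quarter note = 3; quarter = 2; quarter tied to half (quarter + half) = 6.
Total: 3 + 4 + 6 + 2 + 3 + 3 + 3 + 3 + 2 + 6 = 35.
35 exceeds 30, so the answer is No.

No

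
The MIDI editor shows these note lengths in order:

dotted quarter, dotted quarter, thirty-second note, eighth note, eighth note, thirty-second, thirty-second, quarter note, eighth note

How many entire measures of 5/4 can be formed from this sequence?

1

One bar of 5/4 = 40 thirty-second notes.
Each duration in thirty-second notes: dotted quarter = 12; dotted quarter = 12; thirty-second note = 1; eighth note = 4; eighth note = 4; thirty-second = 1; thirty-second = 1; quarter note = 8; eighth note = 4.
Total: 12 + 12 + 1 + 4 + 4 + 1 + 1 + 8 + 4 = 47.
47 ÷ 40 = 1 complete bar with 7 left over.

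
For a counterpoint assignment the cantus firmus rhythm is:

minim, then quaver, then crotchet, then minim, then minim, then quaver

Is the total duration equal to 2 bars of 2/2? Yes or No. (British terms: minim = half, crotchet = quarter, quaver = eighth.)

Yes

One bar of 2/2 = 8 eighth notes, so 2 bars = 16.
Convert each value to eighth notes: minim = 4; quaver = 1; crotchet = 2; minim = 4; minim = 4; quaver = 1.
Altogether 4 + 1 + 2 + 4 + 4 + 1 = 16.
16 equals 16, so the answer is Yes.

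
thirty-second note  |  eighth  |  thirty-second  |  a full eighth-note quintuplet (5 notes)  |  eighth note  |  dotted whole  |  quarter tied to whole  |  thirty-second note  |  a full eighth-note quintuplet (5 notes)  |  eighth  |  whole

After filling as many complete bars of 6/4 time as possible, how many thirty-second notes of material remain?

One bar of 6/4 = 48 thirty-second notes.
In thirty-second notes: thirty-second note = 1; eighth = 4; thirty-second = 1; a full eighth-note quintuplet (5 notes) (five quintuplet eighths span one half) = 16; eighth note = 4; dotted whole = 48; quarter tied to whole (quarter + whole) = 40; thirty-second note = 1; a full eighth-note quintuplet (5 notes) (five quintuplet eighths span one half) = 16; eighth = 4; whole = 32.
Altogether 1 + 4 + 1 + 16 + 4 + 48 + 40 + 1 + 16 + 4 + 32 = 167.
167 ÷ 48 = 3 complete bars with 23 thirty-second notes remaining.

23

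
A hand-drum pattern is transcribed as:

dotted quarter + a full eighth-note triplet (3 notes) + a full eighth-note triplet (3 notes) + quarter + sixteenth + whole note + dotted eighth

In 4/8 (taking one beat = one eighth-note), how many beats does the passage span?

19

One eighth-note beat = 2 sixteenth notes.
Express everything in sixteenth notes: dotted quarter = 6; a full eighth-note triplet (3 notes) (three triplet eighths span one quarter) = 4; a full eighth-note triplet (3 notes) (three triplet eighths span one quarter) = 4; quarter = 4; sixteenth = 1; whole note = 16; dotted eighth = 3.
Sum: 6 + 4 + 4 + 4 + 1 + 16 + 3 = 38.
38 ÷ 2 = 19 beats.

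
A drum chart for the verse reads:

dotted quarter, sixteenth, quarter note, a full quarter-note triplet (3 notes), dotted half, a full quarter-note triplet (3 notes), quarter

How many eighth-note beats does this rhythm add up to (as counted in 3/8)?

21.5

One eighth-note beat = 2 sixteenth notes.
Express everything in sixteenth notes: dotted quarter = 6; sixteenth = 1; quarter note = 4; a full quarter-note triplet (3 notes) (three triplet quarters span one half) = 8; dotted half = 12; a full quarter-note triplet (3 notes) (three triplet quarters span one half) = 8; quarter = 4.
Total: 6 + 1 + 4 + 8 + 12 + 8 + 4 = 43.
43 ÷ 2 = 21.5 beats.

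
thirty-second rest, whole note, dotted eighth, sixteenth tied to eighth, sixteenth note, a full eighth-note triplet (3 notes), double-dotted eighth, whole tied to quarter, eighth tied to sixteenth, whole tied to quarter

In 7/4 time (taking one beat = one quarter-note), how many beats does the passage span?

One quarter-note beat = 8 thirty-second notes.
Working in thirty-second notes: thirty-second rest = 1; whole note = 32; dotted eighth = 6; sixteenth tied to eighth (sixteenth + eighth) = 6; sixteenth note = 2; a full eighth-note triplet (3 notes) (three triplet eighths span one quarter) = 8; double-dotted eighth = 7; whole tied to quarter (whole + quarter) = 40; eighth tied to sixteenth (eighth + sixteenth) = 6; whole tied to quarter (whole + quarter) = 40.
Altogether 1 + 32 + 6 + 6 + 2 + 8 + 7 + 40 + 6 + 40 = 148.
148 ÷ 8 = 18.5 beats.

18.5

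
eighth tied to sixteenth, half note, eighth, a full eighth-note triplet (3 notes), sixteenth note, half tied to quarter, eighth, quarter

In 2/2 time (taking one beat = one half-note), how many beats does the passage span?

4.5

One half-note beat = 8 sixteenth notes.
In sixteenth notes: eighth tied to sixteenth (eighth + sixteenth) = 3; half note = 8; eighth = 2; a full eighth-note triplet (3 notes) (three triplet eighths span one quarter) = 4; sixteenth note = 1; half tied to quarter (half + quarter) = 12; eighth = 2; quarter = 4.
Adding: 3 + 8 + 2 + 4 + 1 + 12 + 2 + 4 = 36.
36 ÷ 8 = 4.5 beats.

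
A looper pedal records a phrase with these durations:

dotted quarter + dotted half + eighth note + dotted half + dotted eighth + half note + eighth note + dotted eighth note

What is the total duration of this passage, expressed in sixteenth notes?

Express everything in sixteenth notes: dotted quarter = 6; dotted half = 12; eighth note = 2; dotted half = 12; dotted eighth = 3; half note = 8; eighth note = 2; dotted eighth note = 3.
Total: 6 + 12 + 2 + 12 + 3 + 8 + 2 + 3 = 48 sixteenth notes.

48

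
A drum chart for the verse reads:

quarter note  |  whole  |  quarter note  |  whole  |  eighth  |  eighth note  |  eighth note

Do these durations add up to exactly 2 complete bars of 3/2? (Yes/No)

One bar of 3/2 = 12 eighth notes, so 2 bars = 24.
Each duration in eighth notes: quarter note = 2; whole = 8; quarter note = 2; whole = 8; eighth = 1; eighth note = 1; eighth note = 1.
Sum: 2 + 8 + 2 + 8 + 1 + 1 + 1 = 23.
23 falls short of 24, so the answer is No.

No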